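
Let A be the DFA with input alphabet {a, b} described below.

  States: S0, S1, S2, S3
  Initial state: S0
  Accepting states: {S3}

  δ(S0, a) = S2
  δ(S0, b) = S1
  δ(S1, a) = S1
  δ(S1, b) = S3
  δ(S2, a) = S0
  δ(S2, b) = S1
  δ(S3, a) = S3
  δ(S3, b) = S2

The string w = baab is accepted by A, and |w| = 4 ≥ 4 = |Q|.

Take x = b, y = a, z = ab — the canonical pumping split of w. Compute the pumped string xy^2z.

baaab

xy^2z = b·a·a·ab = baaab.
Reading y = a takes A from S1 back to S1, so after x·y·y the machine is still in S1, and z then leads to the accepting state S3. Hence baaab ∈ L(A).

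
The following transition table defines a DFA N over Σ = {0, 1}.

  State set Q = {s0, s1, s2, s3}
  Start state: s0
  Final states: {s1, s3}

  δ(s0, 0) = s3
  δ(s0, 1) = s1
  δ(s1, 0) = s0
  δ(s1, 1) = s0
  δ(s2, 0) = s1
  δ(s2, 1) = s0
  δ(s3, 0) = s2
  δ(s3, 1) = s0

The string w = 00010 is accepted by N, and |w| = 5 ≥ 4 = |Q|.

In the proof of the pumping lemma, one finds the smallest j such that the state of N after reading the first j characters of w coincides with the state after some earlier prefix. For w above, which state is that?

State sequence: s0 -0-> s3 -0-> s2 -0-> s1 -1-> s0 -0-> s3
First repeat at step 4: s0 was already visited.

The earliest repeat is at step j = 4: N is in s0, which it already visited at step i = 0.
The DFA has 4 states, so the proof of the pumping lemma guarantees a repeated state among the first 4+1 visited; the segment between the two visits is the pumpable y.

s0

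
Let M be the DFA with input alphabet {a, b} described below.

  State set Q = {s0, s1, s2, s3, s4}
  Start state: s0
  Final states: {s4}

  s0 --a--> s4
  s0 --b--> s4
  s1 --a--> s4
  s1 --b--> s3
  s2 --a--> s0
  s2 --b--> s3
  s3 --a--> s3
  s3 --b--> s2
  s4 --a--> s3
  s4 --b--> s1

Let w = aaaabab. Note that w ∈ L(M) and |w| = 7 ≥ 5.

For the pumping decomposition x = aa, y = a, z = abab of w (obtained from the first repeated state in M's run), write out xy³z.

aaaaaabab

xy^3z = aa·a·a·a·abab = aaaaaabab.
Reading y = a takes M from s3 back to s3, so after x·y·y·y the machine is still in s3, and z then leads to the accepting state s4. Hence aaaaaabab ∈ L(M).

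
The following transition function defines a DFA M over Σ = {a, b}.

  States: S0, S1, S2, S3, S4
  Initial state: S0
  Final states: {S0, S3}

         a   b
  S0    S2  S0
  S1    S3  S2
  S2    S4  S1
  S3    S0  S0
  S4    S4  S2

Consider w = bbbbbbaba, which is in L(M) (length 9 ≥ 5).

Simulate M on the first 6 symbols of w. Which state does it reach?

Run of M on the first 6 characters of w = b b b b b b:
  step 0: S0  (start)
  step 1: S0  (read b: S0→S0)
  step 2: S0  (read b: S0→S0)
  step 3: S0  (read b: S0→S0)
  step 4: S0  (read b: S0→S0)
  step 5: S0  (read b: S0→S0)
  step 6: S0  (read b: S0→S0)

After reading 6 characters, M is in state S0.

S0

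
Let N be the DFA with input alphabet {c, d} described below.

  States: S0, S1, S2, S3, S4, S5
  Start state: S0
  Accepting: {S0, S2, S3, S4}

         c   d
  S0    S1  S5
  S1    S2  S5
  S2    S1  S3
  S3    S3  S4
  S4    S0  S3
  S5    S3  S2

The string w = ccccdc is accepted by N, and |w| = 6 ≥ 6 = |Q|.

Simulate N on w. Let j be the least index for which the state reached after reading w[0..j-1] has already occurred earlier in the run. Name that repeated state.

State sequence: S0 -c-> S1 -c-> S2 -c-> S1 -c-> S2 -d-> S3 -c-> S3
First repeat at step 3: S1 was already visited.

The earliest repeat is at step j = 3: N is in S1, which it already visited at step i = 1.

S1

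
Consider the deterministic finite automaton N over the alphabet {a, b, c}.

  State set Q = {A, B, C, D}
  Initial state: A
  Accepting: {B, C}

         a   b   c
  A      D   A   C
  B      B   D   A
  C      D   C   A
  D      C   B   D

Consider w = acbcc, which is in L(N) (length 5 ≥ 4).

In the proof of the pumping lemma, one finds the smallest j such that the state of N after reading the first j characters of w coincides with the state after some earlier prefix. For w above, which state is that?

D

State sequence: A -a-> D -c-> D -b-> B -c-> A -c-> C
First repeat at step 2: D was already visited.

The earliest repeat is at step j = 2: N is in D, which it already visited at step i = 1.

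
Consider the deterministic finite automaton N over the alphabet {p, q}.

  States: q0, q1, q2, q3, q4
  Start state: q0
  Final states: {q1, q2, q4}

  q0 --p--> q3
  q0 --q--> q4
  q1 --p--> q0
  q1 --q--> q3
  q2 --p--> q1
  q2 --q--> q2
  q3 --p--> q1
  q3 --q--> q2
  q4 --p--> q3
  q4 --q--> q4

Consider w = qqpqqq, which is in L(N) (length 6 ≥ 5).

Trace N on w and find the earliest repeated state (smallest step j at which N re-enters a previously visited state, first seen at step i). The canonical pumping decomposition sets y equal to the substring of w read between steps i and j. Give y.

Run of N on w = q q p q q q:
  step 0: q0  (start)
  step 1: q4  (read q: q0→q4)
  step 2: q4  (read q: q4→q4)   ← first repeat (q4 seen earlier)
  step 3: q3  (read p: q4→q3)
  step 4: q2  (read q: q3→q2)
  step 5: q2  (read q: q2→q2)
  step 6: q2  (read q: q2→q2)

So i = 1, j = 2, giving x = w[0:1] = q, y = w[1:2] = q, z = w[2:6] = pqqq.
Check: |xy| = 2 ≤ 5 and |y| = 1 ≥ 1. Reading y takes N from q4 back to q4, so every xyⁱz is accepted.

q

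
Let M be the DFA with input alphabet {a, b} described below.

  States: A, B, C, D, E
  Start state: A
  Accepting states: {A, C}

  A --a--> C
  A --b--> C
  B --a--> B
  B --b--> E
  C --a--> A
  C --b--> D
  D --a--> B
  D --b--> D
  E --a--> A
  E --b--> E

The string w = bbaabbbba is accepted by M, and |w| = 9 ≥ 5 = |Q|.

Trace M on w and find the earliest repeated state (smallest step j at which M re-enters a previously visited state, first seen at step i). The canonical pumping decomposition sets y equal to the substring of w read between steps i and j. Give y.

Run of M on w = b b a a b b b b a:
  step 0: A  (start)
  step 1: C  (read b: A→C)
  step 2: D  (read b: C→D)
  step 3: B  (read a: D→B)
  step 4: B  (read a: B→B)   ← first repeat (B seen earlier)
  step 5: E  (read b: B→E)
  step 6: E  (read b: E→E)
  step 7: E  (read b: E→E)
  step 8: E  (read b: E→E)
  step 9: A  (read a: E→A)

So i = 3, j = 4, giving x = w[0:3] = bba, y = w[3:4] = a, z = w[4:9] = bbbba.
Check: |xy| = 4 ≤ 5 and |y| = 1 ≥ 1. Reading y takes M from B back to B, so every xyⁱz is accepted.
With |Q| = 5, pigeonhole forces a state repeat no later than step 5; the substring read between the first and second visits to that state can be pumped.

a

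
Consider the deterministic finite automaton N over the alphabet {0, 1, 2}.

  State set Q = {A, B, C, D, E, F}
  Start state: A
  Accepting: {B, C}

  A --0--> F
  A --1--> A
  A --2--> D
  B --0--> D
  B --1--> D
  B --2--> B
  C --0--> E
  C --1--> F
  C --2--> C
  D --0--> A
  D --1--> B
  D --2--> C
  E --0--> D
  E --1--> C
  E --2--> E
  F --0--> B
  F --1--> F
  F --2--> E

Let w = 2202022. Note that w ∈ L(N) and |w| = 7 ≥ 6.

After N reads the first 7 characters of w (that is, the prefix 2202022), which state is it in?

C

Run of N on the first 7 characters of w = 2 2 0 2 0 2 2:
  step 0: A  (start)
  step 1: D  (read 2: A→D)
  step 2: C  (read 2: D→C)
  step 3: E  (read 0: C→E)
  step 4: E  (read 2: E→E)
  step 5: D  (read 0: E→D)
  step 6: C  (read 2: D→C)
  step 7: C  (read 2: C→C)

After reading 7 characters, N is in state C.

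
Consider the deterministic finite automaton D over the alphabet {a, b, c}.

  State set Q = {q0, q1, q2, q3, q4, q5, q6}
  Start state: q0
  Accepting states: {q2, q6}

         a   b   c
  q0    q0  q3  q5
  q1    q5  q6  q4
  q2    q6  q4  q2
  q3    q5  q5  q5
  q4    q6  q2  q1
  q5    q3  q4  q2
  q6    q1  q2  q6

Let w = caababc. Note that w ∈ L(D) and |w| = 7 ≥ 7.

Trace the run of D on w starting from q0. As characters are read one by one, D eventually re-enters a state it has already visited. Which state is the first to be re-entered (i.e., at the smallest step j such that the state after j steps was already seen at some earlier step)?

Run of D on w = c a a b a b c:
  step 0: q0  (start)
  step 1: q5  (read c: q0→q5)
  step 2: q3  (read a: q5→q3)
  step 3: q5  (read a: q3→q5)   ← first repeat (q5 seen earlier)
  step 4: q4  (read b: q5→q4)
  step 5: q6  (read a: q4→q6)
  step 6: q2  (read b: q6→q2)
  step 7: q2  (read c: q2→q2)

The earliest repeat is at step j = 3: D is in q5, which it already visited at step i = 1.
The DFA has 7 states, so the proof of the pumping lemma guarantees a repeated state among the first 7+1 visited; the segment between the two visits is the pumpable y.

q5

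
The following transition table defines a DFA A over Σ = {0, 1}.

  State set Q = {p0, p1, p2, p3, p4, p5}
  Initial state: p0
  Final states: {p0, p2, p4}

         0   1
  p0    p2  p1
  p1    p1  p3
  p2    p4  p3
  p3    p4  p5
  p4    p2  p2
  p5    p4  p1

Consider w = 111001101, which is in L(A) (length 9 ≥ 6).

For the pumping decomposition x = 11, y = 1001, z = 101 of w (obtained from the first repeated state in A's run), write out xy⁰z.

xy⁰z = xz = 11·101 = 11101.
Reading y = 1001 takes A from p3 back to p3, so after x the machine is still in p3, and z then leads to the accepting state p2. Hence 11101 ∈ L(A).

11101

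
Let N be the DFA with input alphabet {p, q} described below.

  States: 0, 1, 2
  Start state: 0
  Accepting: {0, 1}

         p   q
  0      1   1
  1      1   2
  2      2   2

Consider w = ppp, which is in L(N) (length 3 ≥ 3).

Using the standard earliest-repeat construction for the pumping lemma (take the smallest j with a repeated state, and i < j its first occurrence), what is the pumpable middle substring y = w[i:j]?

State sequence: 0 -p-> 1 -p-> 1 -p-> 1
First repeat at step 2: 1 was already visited.

So i = 1, j = 2, giving x = w[0:1] = p, y = w[1:2] = p, z = w[2:3] = p.
Check: |xy| = 2 ≤ 3 and |y| = 1 ≥ 1. Reading y takes N from 1 back to 1, so every xyⁱz is accepted.

p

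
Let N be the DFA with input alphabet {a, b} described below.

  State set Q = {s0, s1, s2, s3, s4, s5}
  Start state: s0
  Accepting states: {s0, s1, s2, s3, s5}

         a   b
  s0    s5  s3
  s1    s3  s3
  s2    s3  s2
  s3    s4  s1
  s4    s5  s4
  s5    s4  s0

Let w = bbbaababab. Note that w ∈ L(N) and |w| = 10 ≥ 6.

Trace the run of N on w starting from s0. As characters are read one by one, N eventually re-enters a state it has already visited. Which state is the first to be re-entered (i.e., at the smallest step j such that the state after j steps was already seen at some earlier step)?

Run of N on w = b b b a a b a b a b:
  step 0: s0  (start)
  step 1: s3  (read b: s0→s3)
  step 2: s1  (read b: s3→s1)
  step 3: s3  (read b: s1→s3)   ← first repeat (s3 seen earlier)
  step 4: s4  (read a: s3→s4)
  step 5: s5  (read a: s4→s5)
  step 6: s0  (read b: s5→s0)
  step 7: s5  (read a: s0→s5)
  step 8: s0  (read b: s5→s0)
  step 9: s5  (read a: s0→s5)
  step 10: s0  (read b: s5→s0)

The earliest repeat is at step j = 3: N is in s3, which it already visited at step i = 1.

s3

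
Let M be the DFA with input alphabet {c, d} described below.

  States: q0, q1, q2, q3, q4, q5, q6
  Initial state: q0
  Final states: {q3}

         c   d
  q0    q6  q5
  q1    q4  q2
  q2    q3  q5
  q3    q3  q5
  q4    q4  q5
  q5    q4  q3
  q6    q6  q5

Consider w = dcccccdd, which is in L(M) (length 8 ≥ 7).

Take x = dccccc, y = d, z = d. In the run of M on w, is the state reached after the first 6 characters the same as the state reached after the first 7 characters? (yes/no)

State sequence: q0 -d-> q5 -c-> q4 -c-> q4 -c-> q4 -c-> q4 -c-> q4 -d-> q5

After x (step 6): q4. After xy (step 7): q5.
They differ (q4 ≠ q5), so y is not a cycle from the state after x; this split is not the one the pumping-lemma construction produces, and pumping y need not keep the string in L(M).

no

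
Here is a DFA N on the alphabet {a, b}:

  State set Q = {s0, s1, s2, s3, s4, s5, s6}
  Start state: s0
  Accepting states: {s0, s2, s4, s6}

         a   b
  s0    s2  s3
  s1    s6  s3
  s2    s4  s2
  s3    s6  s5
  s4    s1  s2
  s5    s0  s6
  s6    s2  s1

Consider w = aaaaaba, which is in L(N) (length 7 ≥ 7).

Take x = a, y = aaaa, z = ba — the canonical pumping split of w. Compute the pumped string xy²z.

xy^2z = a·aaaa·aaaa·ba = aaaaaaaaaba.
Reading y = aaaa takes N from s2 back to s2, so after x·y·y the machine is still in s2, and z then leads to the accepting state s4. Hence aaaaaaaaaba ∈ L(N).

aaaaaaaaaba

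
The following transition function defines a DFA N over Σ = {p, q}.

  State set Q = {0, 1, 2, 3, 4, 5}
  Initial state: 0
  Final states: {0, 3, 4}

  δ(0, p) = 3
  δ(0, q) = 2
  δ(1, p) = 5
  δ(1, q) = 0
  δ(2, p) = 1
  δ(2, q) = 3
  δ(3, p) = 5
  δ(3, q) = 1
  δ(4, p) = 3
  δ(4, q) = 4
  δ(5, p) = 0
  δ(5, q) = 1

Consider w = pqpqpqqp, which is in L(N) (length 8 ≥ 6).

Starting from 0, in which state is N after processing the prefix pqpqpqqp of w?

State sequence: 0 -p-> 3 -q-> 1 -p-> 5 -q-> 1 -p-> 5 -q-> 1 -q-> 0 -p-> 3

After reading 8 characters, N is in state 3.

3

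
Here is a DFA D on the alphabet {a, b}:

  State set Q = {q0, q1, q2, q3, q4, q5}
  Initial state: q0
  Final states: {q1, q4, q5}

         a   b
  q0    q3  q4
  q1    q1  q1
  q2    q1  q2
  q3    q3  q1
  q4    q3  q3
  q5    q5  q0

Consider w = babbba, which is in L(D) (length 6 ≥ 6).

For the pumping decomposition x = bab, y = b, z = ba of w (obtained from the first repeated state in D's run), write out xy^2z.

xy^2z = bab·b·b·ba = babbbba.
Reading y = b takes D from q1 back to q1, so after x·y·y the machine is still in q1, and z then leads to the accepting state q1. Hence babbbba ∈ L(D).

babbbba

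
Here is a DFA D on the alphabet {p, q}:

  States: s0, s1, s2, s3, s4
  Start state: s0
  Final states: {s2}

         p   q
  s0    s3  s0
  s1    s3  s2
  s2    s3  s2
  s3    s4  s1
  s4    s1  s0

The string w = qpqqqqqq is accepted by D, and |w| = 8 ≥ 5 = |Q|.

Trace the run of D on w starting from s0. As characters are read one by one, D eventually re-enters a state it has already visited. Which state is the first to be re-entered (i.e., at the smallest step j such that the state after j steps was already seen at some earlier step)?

s0

Run of D on w = q p q q q q q q:
  step 0: s0  (start)
  step 1: s0  (read q: s0→s0)   ← first repeat (s0 seen earlier)
  step 2: s3  (read p: s0→s3)
  step 3: s1  (read q: s3→s1)
  step 4: s2  (read q: s1→s2)
  step 5: s2  (read q: s2→s2)
  step 6: s2  (read q: s2→s2)
  step 7: s2  (read q: s2→s2)
  step 8: s2  (read q: s2→s2)

The earliest repeat is at step j = 1: D is in s0, which it already visited at step i = 0.
With |Q| = 5, pigeonhole forces a state repeat no later than step 5; the substring read between the first and second visits to that state can be pumped.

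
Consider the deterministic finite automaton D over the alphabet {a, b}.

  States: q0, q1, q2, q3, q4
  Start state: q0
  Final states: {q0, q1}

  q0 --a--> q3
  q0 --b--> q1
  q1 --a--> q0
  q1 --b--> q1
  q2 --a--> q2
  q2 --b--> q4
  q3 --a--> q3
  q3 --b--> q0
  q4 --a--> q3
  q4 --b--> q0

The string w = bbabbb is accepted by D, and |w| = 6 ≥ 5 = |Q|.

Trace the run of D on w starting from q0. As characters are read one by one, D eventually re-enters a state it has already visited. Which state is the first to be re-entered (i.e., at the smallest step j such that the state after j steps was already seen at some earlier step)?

Run of D on w = b b a b b b:
  step 0: q0  (start)
  step 1: q1  (read b: q0→q1)
  step 2: q1  (read b: q1→q1)   ← first repeat (q1 seen earlier)
  step 3: q0  (read a: q1→q0)
  step 4: q1  (read b: q0→q1)
  step 5: q1  (read b: q1→q1)
  step 6: q1  (read b: q1→q1)

The earliest repeat is at step j = 2: D is in q1, which it already visited at step i = 1.
The DFA has 5 states, so the proof of the pumping lemma guarantees a repeated state among the first 5+1 visited; the segment between the two visits is the pumpable y.

q1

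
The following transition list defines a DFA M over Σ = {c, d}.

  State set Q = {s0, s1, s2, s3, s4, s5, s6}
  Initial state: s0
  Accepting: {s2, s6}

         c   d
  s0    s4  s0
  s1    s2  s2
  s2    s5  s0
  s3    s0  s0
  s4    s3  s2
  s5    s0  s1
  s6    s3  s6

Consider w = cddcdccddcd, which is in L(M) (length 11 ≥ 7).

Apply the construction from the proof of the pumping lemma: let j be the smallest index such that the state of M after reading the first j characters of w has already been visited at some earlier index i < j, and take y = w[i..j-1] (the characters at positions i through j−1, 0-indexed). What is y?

State sequence: s0 -c-> s4 -d-> s2 -d-> s0 -c-> s4 -d-> s2 -c-> s5 -c-> s0 -d-> s0 -d-> s0 -c-> s4 -d-> s2
First repeat at step 3: s0 was already visited.

So i = 0, j = 3, giving x = w[0:0] = ε, y = w[0:3] = cdd, z = w[3:11] = cdccddcd.
Check: |xy| = 3 ≤ 7 and |y| = 3 ≥ 1. Reading y takes M from s0 back to s0, so every xyⁱz is accepted.

cdd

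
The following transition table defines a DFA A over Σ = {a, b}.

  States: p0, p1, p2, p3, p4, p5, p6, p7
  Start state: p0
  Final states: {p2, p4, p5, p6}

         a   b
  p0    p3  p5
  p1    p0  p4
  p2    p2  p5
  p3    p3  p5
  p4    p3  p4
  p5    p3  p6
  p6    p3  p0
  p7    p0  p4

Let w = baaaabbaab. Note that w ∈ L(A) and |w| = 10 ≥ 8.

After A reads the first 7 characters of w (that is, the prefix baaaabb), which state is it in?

Run of A on the first 7 characters of w = b a a a a b b:
  step 0: p0  (start)
  step 1: p5  (read b: p0→p5)
  step 2: p3  (read a: p5→p3)
  step 3: p3  (read a: p3→p3)
  step 4: p3  (read a: p3→p3)
  step 5: p3  (read a: p3→p3)
  step 6: p5  (read b: p3→p5)
  step 7: p6  (read b: p5→p6)

After reading 7 characters, A is in state p6.
(This kind of state-tracing is the core of the pumping-lemma construction: with 8 states, pigeonhole forces a repeat within the first 8 steps.)

p6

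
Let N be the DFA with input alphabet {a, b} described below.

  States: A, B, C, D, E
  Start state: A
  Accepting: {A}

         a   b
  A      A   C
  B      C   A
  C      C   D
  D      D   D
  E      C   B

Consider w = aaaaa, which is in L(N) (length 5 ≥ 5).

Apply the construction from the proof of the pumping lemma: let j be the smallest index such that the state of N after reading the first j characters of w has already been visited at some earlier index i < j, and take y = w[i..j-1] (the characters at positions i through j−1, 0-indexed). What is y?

a

Run of N on w = a a a a a:
  step 0: A  (start)
  step 1: A  (read a: A→A)   ← first repeat (A seen earlier)
  step 2: A  (read a: A→A)
  step 3: A  (read a: A→A)
  step 4: A  (read a: A→A)
  step 5: A  (read a: A→A)

So i = 0, j = 1, giving x = w[0:0] = ε, y = w[0:1] = a, z = w[1:5] = aaaa.
Check: |xy| = 1 ≤ 5 and |y| = 1 ≥ 1. Reading y takes N from A back to A, so every xyⁱz is accepted.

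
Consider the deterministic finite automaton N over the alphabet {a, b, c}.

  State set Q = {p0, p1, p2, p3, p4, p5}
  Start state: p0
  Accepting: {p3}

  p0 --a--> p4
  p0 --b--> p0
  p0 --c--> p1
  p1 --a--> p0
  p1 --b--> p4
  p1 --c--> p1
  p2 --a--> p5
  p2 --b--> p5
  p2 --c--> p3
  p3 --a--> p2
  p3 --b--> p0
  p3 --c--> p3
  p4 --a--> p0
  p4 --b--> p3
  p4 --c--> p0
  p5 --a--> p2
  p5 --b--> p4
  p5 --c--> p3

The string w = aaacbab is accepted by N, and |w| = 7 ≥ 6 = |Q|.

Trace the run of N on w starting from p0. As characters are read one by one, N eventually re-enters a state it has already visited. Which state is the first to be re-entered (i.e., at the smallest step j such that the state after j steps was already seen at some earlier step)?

p0

Run of N on w = a a a c b a b:
  step 0: p0  (start)
  step 1: p4  (read a: p0→p4)
  step 2: p0  (read a: p4→p0)   ← first repeat (p0 seen earlier)
  step 3: p4  (read a: p0→p4)
  step 4: p0  (read c: p4→p0)
  step 5: p0  (read b: p0→p0)
  step 6: p4  (read a: p0→p4)
  step 7: p3  (read b: p4→p3)

The earliest repeat is at step j = 2: N is in p0, which it already visited at step i = 0.
The DFA has 6 states, so the proof of the pumping lemma guarantees a repeated state among the first 6+1 visited; the segment between the two visits is the pumpable y.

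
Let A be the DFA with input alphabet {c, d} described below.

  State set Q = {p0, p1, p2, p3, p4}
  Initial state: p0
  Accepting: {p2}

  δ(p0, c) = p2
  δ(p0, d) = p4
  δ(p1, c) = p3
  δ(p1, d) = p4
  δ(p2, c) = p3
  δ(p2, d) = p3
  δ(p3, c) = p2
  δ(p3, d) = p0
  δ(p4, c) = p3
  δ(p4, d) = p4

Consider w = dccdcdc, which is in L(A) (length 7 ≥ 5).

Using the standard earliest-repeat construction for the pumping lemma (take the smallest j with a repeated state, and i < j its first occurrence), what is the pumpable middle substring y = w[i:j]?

State sequence: p0 -d-> p4 -c-> p3 -c-> p2 -d-> p3 -c-> p2 -d-> p3 -c-> p2
First repeat at step 4: p3 was already visited.

So i = 2, j = 4, giving x = w[0:2] = dc, y = w[2:4] = cd, z = w[4:7] = cdc.
Check: |xy| = 4 ≤ 5 and |y| = 2 ≥ 1. Reading y takes A from p3 back to p3, so every xyⁱz is accepted.
With |Q| = 5, pigeonhole forces a state repeat no later than step 5; the substring read between the first and second visits to that state can be pumped.

cd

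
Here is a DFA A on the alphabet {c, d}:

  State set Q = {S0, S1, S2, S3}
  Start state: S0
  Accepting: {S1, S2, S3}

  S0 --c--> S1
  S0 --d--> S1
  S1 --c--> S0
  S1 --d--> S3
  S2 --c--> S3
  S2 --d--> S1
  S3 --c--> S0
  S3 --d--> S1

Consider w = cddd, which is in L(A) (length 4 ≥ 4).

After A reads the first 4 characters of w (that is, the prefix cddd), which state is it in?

S3

State sequence: S0 -c-> S1 -d-> S3 -d-> S1 -d-> S3

After reading 4 characters, A is in state S3.
(This kind of state-tracing is the core of the pumping-lemma construction: with 4 states, pigeonhole forces a repeat within the first 4 steps.)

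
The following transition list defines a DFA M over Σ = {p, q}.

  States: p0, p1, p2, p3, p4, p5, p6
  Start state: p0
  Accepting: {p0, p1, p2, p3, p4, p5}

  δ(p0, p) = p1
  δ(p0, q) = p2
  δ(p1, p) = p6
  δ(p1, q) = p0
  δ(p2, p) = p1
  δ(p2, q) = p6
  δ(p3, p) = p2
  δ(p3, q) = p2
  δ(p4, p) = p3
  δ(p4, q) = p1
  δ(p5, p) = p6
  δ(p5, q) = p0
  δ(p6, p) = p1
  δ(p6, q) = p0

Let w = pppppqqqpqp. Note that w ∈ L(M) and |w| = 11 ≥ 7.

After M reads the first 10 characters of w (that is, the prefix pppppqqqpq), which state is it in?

p0

Run of M on the first 10 characters of w = p p p p p q q q p q:
  step 0: p0  (start)
  step 1: p1  (read p: p0→p1)
  step 2: p6  (read p: p1→p6)
  step 3: p1  (read p: p6→p1)
  step 4: p6  (read p: p1→p6)
  step 5: p1  (read p: p6→p1)
  step 6: p0  (read q: p1→p0)
  step 7: p2  (read q: p0→p2)
  step 8: p6  (read q: p2→p6)
  step 9: p1  (read p: p6→p1)
  step 10: p0  (read q: p1→p0)

After reading 10 characters, M is in state p0.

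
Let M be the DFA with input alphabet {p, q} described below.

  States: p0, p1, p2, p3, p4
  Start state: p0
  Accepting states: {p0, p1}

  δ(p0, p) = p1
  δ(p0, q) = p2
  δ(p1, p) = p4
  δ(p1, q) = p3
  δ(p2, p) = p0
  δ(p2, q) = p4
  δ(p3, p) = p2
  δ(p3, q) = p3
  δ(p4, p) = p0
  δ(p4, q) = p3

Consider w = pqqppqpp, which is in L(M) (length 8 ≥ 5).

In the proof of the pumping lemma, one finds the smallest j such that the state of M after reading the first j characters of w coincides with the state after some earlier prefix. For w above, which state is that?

State sequence: p0 -p-> p1 -q-> p3 -q-> p3 -p-> p2 -p-> p0 -q-> p2 -p-> p0 -p-> p1
First repeat at step 3: p3 was already visited.

The earliest repeat is at step j = 3: M is in p3, which it already visited at step i = 2.
With |Q| = 5, pigeonhole forces a state repeat no later than step 5; the substring read between the first and second visits to that state can be pumped.

p3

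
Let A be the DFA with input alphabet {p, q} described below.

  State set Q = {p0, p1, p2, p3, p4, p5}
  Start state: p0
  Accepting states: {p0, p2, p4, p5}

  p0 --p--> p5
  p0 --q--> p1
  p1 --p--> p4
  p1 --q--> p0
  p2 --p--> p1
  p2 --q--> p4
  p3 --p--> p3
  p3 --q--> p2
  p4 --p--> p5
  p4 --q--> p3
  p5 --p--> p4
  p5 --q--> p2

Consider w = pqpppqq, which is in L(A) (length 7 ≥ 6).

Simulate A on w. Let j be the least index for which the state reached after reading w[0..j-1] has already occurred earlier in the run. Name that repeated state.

State sequence: p0 -p-> p5 -q-> p2 -p-> p1 -p-> p4 -p-> p5 -q-> p2 -q-> p4
First repeat at step 5: p5 was already visited.

The earliest repeat is at step j = 5: A is in p5, which it already visited at step i = 1.
With |Q| = 6, pigeonhole forces a state repeat no later than step 6; the substring read between the first and second visits to that state can be pumped.

p5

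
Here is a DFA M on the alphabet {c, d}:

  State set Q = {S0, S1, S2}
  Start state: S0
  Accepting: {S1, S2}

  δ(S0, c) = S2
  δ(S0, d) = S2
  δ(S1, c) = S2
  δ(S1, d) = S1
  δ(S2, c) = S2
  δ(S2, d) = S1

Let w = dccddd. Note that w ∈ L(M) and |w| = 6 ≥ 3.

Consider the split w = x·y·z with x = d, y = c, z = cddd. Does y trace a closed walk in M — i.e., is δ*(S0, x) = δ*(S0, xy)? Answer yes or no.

Run of M on the first 2 characters of w = d c:
  step 0: S0  (start)
  step 1: S2  (read d: S0→S2)
  step 2: S2  (read c: S2→S2)

After x (step 1): S2. After xy (step 2): S2.
They match, so y = c drives M around a cycle from S2 back to itself; pumping y any number of times keeps M in S2 before reading z, and xyⁱz ∈ L(M) for every i ≥ 0.

yes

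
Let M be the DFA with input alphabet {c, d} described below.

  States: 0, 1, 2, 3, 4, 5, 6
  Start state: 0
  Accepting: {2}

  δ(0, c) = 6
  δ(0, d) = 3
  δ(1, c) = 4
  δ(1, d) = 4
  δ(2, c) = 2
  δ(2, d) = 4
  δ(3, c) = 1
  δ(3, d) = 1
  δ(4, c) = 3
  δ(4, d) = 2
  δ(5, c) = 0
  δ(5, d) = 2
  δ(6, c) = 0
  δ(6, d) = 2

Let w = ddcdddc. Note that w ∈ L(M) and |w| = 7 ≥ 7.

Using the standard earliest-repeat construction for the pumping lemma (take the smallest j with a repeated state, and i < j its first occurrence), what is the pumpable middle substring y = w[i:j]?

State sequence: 0 -d-> 3 -d-> 1 -c-> 4 -d-> 2 -d-> 4 -d-> 2 -c-> 2
First repeat at step 5: 4 was already visited.

So i = 3, j = 5, giving x = w[0:3] = ddc, y = w[3:5] = dd, z = w[5:7] = dc.
Check: |xy| = 5 ≤ 7 and |y| = 2 ≥ 1. Reading y takes M from 4 back to 4, so every xyⁱz is accepted.
The DFA has 7 states, so the proof of the pumping lemma guarantees a repeated state among the first 7+1 visited; the segment between the two visits is the pumpable y.

dd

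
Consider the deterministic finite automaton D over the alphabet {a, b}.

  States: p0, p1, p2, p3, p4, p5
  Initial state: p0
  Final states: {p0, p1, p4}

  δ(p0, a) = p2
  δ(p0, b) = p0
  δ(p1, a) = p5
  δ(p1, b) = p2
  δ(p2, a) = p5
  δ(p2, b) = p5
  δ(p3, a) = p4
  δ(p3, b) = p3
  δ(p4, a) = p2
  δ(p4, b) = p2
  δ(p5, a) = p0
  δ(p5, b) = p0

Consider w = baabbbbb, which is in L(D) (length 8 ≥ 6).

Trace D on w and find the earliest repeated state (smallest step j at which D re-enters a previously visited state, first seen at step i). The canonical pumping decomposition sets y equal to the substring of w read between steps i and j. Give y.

State sequence: p0 -b-> p0 -a-> p2 -a-> p5 -b-> p0 -b-> p0 -b-> p0 -b-> p0 -b-> p0
First repeat at step 1: p0 was already visited.

So i = 0, j = 1, giving x = w[0:0] = ε, y = w[0:1] = b, z = w[1:8] = aabbbbb.
Check: |xy| = 1 ≤ 6 and |y| = 1 ≥ 1. Reading y takes D from p0 back to p0, so every xyⁱz is accepted.

b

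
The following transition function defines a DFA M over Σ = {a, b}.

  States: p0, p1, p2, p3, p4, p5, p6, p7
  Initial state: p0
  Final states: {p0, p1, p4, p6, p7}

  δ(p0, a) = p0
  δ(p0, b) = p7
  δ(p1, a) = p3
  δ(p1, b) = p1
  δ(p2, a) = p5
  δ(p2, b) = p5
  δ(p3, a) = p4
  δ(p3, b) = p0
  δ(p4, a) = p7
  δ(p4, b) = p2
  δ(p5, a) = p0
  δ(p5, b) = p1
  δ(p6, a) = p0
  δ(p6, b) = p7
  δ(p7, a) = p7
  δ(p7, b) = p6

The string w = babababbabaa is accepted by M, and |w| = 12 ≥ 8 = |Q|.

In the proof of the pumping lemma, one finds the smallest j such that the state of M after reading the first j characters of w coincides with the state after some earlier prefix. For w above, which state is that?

p7

Run of M on w = b a b a b a b b a b a a:
  step 0: p0  (start)
  step 1: p7  (read b: p0→p7)
  step 2: p7  (read a: p7→p7)   ← first repeat (p7 seen earlier)
  step 3: p6  (read b: p7→p6)
  step 4: p0  (read a: p6→p0)
  step 5: p7  (read b: p0→p7)
  step 6: p7  (read a: p7→p7)
  step 7: p6  (read b: p7→p6)
  step 8: p7  (read b: p6→p7)
  step 9: p7  (read a: p7→p7)
  step 10: p6  (read b: p7→p6)
  step 11: p0  (read a: p6→p0)
  step 12: p0  (read a: p0→p0)

The earliest repeat is at step j = 2: M is in p7, which it already visited at step i = 1.
Since M has 8 states, any run of length ≥ 8 visits 8+1 states, so by pigeonhole some state repeats within the first 8 steps — that repeat gives the pumpable loop.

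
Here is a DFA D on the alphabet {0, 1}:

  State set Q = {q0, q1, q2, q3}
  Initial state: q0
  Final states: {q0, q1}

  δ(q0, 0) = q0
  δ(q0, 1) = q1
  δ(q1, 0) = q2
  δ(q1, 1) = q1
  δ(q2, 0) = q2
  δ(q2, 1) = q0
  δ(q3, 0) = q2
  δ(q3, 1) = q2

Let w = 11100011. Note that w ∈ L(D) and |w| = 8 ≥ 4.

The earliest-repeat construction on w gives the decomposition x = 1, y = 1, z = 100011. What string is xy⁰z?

xy⁰z = xz = 1·100011 = 1100011.
Reading y = 1 takes D from q1 back to q1, so after x the machine is still in q1, and z then leads to the accepting state q1. Hence 1100011 ∈ L(D).

1100011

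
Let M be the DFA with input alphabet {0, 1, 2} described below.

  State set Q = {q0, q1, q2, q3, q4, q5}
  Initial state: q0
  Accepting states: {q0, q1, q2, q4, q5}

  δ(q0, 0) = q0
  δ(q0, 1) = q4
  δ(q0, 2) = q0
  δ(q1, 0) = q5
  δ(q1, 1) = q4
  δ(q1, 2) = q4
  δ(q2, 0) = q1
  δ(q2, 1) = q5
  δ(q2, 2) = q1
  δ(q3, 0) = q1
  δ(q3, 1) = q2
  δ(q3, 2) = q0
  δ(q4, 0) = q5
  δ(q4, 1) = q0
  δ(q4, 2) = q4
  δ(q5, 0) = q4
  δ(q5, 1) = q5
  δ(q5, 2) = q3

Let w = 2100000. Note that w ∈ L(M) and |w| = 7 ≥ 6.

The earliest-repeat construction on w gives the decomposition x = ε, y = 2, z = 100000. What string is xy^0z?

100000

xy⁰z = xz = ε·100000 = 100000.
Reading y = 2 takes M from q0 back to q0, so after x the machine is still in q0, and z then leads to the accepting state q5. Hence 100000 ∈ L(M).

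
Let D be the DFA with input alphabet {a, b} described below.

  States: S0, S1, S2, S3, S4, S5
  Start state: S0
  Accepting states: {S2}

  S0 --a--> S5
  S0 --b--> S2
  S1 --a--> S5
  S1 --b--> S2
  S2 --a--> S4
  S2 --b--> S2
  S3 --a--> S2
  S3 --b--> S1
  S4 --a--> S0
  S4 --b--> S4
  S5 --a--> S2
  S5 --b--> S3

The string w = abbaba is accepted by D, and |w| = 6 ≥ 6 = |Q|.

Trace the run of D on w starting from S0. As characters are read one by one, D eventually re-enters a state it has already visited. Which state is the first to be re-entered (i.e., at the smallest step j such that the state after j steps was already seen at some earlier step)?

Run of D on w = a b b a b a:
  step 0: S0  (start)
  step 1: S5  (read a: S0→S5)
  step 2: S3  (read b: S5→S3)
  step 3: S1  (read b: S3→S1)
  step 4: S5  (read a: S1→S5)   ← first repeat (S5 seen earlier)
  step 5: S3  (read b: S5→S3)
  step 6: S2  (read a: S3→S2)

The earliest repeat is at step j = 4: D is in S5, which it already visited at step i = 1.

S5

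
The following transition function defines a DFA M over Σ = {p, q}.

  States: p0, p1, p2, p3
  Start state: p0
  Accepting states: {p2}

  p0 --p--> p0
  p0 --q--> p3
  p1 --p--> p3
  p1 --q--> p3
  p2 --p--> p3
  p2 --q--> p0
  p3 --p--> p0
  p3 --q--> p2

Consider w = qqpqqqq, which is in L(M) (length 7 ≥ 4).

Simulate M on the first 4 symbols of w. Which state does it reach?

p2

Run of M on the first 4 characters of w = q q p q:
  step 0: p0  (start)
  step 1: p3  (read q: p0→p3)
  step 2: p2  (read q: p3→p2)
  step 3: p3  (read p: p2→p3)
  step 4: p2  (read q: p3→p2)

After reading 4 characters, M is in state p2.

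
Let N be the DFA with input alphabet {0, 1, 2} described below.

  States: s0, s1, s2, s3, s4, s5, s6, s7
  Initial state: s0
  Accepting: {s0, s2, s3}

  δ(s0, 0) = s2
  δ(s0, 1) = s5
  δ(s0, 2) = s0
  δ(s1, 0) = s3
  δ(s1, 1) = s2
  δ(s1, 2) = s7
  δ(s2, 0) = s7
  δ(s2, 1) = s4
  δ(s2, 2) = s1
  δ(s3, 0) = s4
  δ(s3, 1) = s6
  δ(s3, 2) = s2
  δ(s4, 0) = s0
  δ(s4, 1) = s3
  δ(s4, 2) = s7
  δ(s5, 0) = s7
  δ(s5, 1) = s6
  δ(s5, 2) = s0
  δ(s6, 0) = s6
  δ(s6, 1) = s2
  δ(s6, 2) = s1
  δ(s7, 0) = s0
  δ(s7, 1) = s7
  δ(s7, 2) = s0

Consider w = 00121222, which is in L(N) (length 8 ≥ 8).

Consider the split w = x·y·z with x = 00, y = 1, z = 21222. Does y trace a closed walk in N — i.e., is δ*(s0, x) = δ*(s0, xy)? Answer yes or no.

yes

Run of N on the first 3 characters of w = 0 0 1:
  step 0: s0  (start)
  step 1: s2  (read 0: s0→s2)
  step 2: s7  (read 0: s2→s7)
  step 3: s7  (read 1: s7→s7)

After x (step 2): s7. After xy (step 3): s7.
They match, so y = 1 drives N around a cycle from s7 back to itself; pumping y any number of times keeps N in s7 before reading z, and xyⁱz ∈ L(N) for every i ≥ 0.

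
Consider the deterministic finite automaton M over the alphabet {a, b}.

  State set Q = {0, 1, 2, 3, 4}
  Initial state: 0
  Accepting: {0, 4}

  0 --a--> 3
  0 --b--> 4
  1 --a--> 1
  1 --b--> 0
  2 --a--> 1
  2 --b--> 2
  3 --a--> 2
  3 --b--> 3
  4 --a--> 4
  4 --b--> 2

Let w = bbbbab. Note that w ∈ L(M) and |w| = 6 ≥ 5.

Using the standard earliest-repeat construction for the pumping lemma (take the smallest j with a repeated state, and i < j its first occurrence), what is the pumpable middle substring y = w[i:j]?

State sequence: 0 -b-> 4 -b-> 2 -b-> 2 -b-> 2 -a-> 1 -b-> 0
First repeat at step 3: 2 was already visited.

So i = 2, j = 3, giving x = w[0:2] = bb, y = w[2:3] = b, z = w[3:6] = bab.
Check: |xy| = 3 ≤ 5 and |y| = 1 ≥ 1. Reading y takes M from 2 back to 2, so every xyⁱz is accepted.
Since M has 5 states, any run of length ≥ 5 visits 5+1 states, so by pigeonhole some state repeats within the first 5 steps — that repeat gives the pumpable loop.

b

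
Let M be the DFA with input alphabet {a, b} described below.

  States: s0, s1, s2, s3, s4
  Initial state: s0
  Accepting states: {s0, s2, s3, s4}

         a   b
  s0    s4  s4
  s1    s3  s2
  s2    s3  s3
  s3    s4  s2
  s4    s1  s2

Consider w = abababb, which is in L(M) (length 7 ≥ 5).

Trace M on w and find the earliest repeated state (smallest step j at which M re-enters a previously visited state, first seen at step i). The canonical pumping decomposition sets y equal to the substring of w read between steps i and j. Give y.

State sequence: s0 -a-> s4 -b-> s2 -a-> s3 -b-> s2 -a-> s3 -b-> s2 -b-> s3
First repeat at step 4: s2 was already visited.

So i = 2, j = 4, giving x = w[0:2] = ab, y = w[2:4] = ab, z = w[4:7] = abb.
Check: |xy| = 4 ≤ 5 and |y| = 2 ≥ 1. Reading y takes M from s2 back to s2, so every xyⁱz is accepted.
With |Q| = 5, pigeonhole forces a state repeat no later than step 5; the substring read between the first and second visits to that state can be pumped.

ab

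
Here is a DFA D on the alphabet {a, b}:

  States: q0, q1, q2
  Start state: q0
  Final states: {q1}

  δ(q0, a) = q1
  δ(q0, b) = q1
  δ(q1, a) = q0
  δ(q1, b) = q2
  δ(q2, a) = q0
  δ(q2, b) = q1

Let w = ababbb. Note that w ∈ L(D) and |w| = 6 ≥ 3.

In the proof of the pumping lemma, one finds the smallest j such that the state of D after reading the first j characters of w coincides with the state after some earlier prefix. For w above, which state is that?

Run of D on w = a b a b b b:
  step 0: q0  (start)
  step 1: q1  (read a: q0→q1)
  step 2: q2  (read b: q1→q2)
  step 3: q0  (read a: q2→q0)   ← first repeat (q0 seen earlier)
  step 4: q1  (read b: q0→q1)
  step 5: q2  (read b: q1→q2)
  step 6: q1  (read b: q2→q1)

The earliest repeat is at step j = 3: D is in q0, which it already visited at step i = 0.

q0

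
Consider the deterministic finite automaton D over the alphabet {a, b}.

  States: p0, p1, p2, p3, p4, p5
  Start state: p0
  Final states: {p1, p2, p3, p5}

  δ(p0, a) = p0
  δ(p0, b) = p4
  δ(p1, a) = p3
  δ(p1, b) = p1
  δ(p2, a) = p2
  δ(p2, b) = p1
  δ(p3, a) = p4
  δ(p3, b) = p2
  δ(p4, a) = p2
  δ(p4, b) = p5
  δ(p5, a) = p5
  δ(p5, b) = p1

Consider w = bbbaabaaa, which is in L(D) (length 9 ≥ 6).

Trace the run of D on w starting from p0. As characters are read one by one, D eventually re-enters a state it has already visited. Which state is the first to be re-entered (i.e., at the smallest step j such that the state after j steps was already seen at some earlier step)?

p4

Run of D on w = b b b a a b a a a:
  step 0: p0  (start)
  step 1: p4  (read b: p0→p4)
  step 2: p5  (read b: p4→p5)
  step 3: p1  (read b: p5→p1)
  step 4: p3  (read a: p1→p3)
  step 5: p4  (read a: p3→p4)   ← first repeat (p4 seen earlier)
  step 6: p5  (read b: p4→p5)
  step 7: p5  (read a: p5→p5)
  step 8: p5  (read a: p5→p5)
  step 9: p5  (read a: p5→p5)

The earliest repeat is at step j = 5: D is in p4, which it already visited at step i = 1.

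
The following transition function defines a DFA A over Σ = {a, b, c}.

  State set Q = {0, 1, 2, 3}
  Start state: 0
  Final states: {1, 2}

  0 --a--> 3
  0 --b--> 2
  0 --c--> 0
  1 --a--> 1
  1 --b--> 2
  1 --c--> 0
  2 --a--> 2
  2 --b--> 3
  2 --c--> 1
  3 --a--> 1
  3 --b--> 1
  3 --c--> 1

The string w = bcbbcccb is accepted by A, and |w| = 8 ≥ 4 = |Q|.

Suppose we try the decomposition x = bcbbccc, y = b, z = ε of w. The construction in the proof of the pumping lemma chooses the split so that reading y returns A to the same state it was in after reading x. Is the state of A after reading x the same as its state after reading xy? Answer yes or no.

Run of A on the first 8 characters of w = b c b b c c c b:
  step 0: 0  (start)
  step 1: 2  (read b: 0→2)
  step 2: 1  (read c: 2→1)
  step 3: 2  (read b: 1→2)
  step 4: 3  (read b: 2→3)
  step 5: 1  (read c: 3→1)
  step 6: 0  (read c: 1→0)
  step 7: 0  (read c: 0→0)
  step 8: 2  (read b: 0→2)

After x (step 7): 0. After xy (step 8): 2.
They differ (0 ≠ 2), so y is not a cycle from the state after x; this split is not the one the pumping-lemma construction produces, and pumping y need not keep the string in L(A).

no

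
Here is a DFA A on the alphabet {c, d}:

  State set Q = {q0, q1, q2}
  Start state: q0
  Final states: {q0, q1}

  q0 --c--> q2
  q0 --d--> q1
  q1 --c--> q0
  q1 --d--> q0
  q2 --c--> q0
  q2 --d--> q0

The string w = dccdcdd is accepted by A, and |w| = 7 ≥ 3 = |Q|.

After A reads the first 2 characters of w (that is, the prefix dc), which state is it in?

Run of A on the first 2 characters of w = d c:
  step 0: q0  (start)
  step 1: q1  (read d: q0→q1)
  step 2: q0  (read c: q1→q0)

After reading 2 characters, A is in state q0.

q0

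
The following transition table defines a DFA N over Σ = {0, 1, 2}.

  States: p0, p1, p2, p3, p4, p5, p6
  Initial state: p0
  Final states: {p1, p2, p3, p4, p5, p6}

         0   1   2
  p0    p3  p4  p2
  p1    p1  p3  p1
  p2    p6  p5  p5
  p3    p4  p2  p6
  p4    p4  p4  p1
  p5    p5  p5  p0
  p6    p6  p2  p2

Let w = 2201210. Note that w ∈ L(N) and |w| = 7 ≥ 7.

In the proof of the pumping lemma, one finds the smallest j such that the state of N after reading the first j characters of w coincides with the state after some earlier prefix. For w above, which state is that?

Run of N on w = 2 2 0 1 2 1 0:
  step 0: p0  (start)
  step 1: p2  (read 2: p0→p2)
  step 2: p5  (read 2: p2→p5)
  step 3: p5  (read 0: p5→p5)   ← first repeat (p5 seen earlier)
  step 4: p5  (read 1: p5→p5)
  step 5: p0  (read 2: p5→p0)
  step 6: p4  (read 1: p0→p4)
  step 7: p4  (read 0: p4→p4)

The earliest repeat is at step j = 3: N is in p5, which it already visited at step i = 2.

p5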